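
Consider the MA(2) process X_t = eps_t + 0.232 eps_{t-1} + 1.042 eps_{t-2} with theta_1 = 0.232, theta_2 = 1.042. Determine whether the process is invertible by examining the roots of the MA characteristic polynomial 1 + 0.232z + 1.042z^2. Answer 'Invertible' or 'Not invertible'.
\text{Not invertible}

The MA(q) characteristic polynomial is P(z) = 1 + 0.232z + 1.042z^2.
Invertibility requires all roots to lie outside the unit circle, i.e. |z| > 1 for every root.
Set 1 + (0.232) z + (1.042) z^2 = 0, i.e. a z^2 + b z + c = 0 with a = 1.042, b = 0.232, c = 1.
Discriminant D = b^2 - 4ac = (0.232)^2 - 4*(1.042)*1 = 0.053824 - (4.168) = -4.114176.
D < 0, so the roots are the complex-conjugate pair z = (-b +/- i sqrt(-D)) / (2a) = -0.1113 +/- 0.9733i.
For a conjugate pair |z|^2 = z * conj(z) = (product of roots) = c/a = 1/(1.042) = 0.959693, so |z| = sqrt(0.959693) = 0.9796 for both roots.
Moduli of all roots: 0.9796, 0.9796.
All moduli strictly greater than 1? No.
Verdict: Not invertible.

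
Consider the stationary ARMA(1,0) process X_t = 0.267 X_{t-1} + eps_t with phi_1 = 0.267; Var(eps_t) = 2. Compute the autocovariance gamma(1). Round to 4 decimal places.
\gamma(1) = 0.5750

Multiply the model equation by X_{t-k} and take expectations. With theta_0 = psi_0 = 1 and psi_j the MA(infinity) weights, this gives
  gamma(k) - sum_i phi_i gamma(k-i) = c_k,
  c_k = sigma^2 * sum_{j=k..q} theta_j psi_{j-k}   (c_k = 0 for k > q),
using gamma(-m) = gamma(m).
Pure AR (q = 0): c_0 = sigma^2 = 2, c_k = 0 for k >= 1.
Equations for k = 0 and k = 1 (AR order 1):
  gamma(0) = phi_1 gamma(1) + c_0
  gamma(1) = phi_1 gamma(0) + c_1
Substituting the second into the first: gamma(0) (1 - phi_1^2) = c_0 + phi_1 c_1, so
  gamma(0) = c_0 / (1 - phi_1^2) = 2 / (1 - (0.267)^2) = 2 / 0.928711 = 2.153522.
  gamma(1) = phi_1 gamma(0) = (0.267)(2.153522) = 0.57499.
Therefore gamma(1) = 0.5750 (to 4 decimal places).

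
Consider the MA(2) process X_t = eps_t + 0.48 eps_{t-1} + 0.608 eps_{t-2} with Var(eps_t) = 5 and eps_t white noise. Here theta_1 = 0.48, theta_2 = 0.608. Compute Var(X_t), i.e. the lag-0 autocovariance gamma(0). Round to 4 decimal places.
\gamma(0) = 8.0003

For an MA(q) process X_t = eps_t + sum_i theta_i eps_{t-i} with
Var(eps_t) = sigma^2, the variance is
  gamma(0) = sigma^2 * (1 + sum_i theta_i^2).
  sum_i theta_i^2 = (0.48)^2 + (0.608)^2 = 0.2304 + 0.369664 = 0.600064.
  gamma(0) = 5 * (1 + 0.600064) = 5 * 1.600064 = 8.00032, which rounds to 8.0003.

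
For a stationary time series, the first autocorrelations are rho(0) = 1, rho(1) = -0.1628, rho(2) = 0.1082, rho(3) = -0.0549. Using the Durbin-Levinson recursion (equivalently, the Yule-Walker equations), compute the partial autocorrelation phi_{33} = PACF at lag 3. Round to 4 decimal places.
\phi_{33} = -0.0260

The PACF at lag k is phi_{kk}, the last component of the solution
to the Yule-Walker system G_k phi = r_k where
  (G_k)_{ij} = rho(|i - j|), (r_k)_i = rho(i), i,j = 1..k.
Equivalently, Durbin-Levinson gives phi_{kk} iteratively:
  phi_{11} = rho(1)
  phi_{kk} = [rho(k) - sum_{j=1..k-1} phi_{k-1,j} rho(k-j)]
            / [1 - sum_{j=1..k-1} phi_{k-1,j} rho(j)],
  phi_{k,j} = phi_{k-1,j} - phi_{kk} phi_{k-1,k-j},  j = 1..k-1.
Step k = 1:
  phi_11 = rho(1) = -0.1628.
Step k = 2:
  phi_22 = [rho(2) - phi_11 rho(1)] / [1 - phi_11 rho(1)] = [0.1082 - (-0.1628)(-0.1628)] / [1 - (-0.1628)(-0.1628)]
         = 0.08169616 / 0.97349616 = 0.08392.
  Update: phi_21 = phi_11 - phi_22 phi_11 = -0.1628 - (0.08392)(-0.1628) = -0.149138.
Step k = 3:
  phi_33 = [rho(3) - phi_21 rho(2) - phi_22 rho(1)] / [1 - phi_21 rho(1) - phi_22 rho(2)]
    numerator   = -0.0549 - (-0.149138)(0.1082) - (0.08392)(-0.1628) = -0.02510106
    denominator = 1 - (-0.149138)(-0.1628) - (0.08392)(0.1082) = 0.96664019
  phi_33 = -0.02510106 / 0.96664019 = -0.026.
Therefore phi_{33} = -0.0260.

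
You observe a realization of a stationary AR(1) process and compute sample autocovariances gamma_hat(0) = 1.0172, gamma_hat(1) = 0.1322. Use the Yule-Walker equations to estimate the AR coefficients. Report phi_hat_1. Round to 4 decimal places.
\hat\phi_{1} = 0.1300

The Yule-Walker equations for an AR(p) process read, in matrix form,
  Gamma_p phi = r_p,   with   (Gamma_p)_{ij} = gamma(|i - j|),
                       (r_p)_i = gamma(i),   i,j = 1..p.
Substitute the sample gammas (Toeplitz matrix and right-hand side of size 1):
  Gamma_p = [[1.0172]]
  r_p     = [0.1322]
With p = 1 this is the single equation gamma(0) phi_1 = gamma(1):
  phi_hat_1 = gamma(1) / gamma(0) = 0.1322 / 1.0172 = 0.1300.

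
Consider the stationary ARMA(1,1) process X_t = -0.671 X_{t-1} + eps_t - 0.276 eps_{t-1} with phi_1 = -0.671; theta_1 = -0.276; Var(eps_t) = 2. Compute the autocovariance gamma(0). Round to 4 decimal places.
\gamma(0) = 5.2626

Multiply the model equation by X_{t-k} and take expectations. With theta_0 = psi_0 = 1 and psi_j the MA(infinity) weights, this gives
  gamma(k) - sum_i phi_i gamma(k-i) = c_k,
  c_k = sigma^2 * sum_{j=k..q} theta_j psi_{j-k}   (c_k = 0 for k > q),
using gamma(-m) = gamma(m).
psi-weights needed (psi_j = theta_j + sum_i phi_i psi_{j-i}):
  psi_1 = theta_1 + phi_1 = -0.276 + (-0.671) = -0.947
Right-hand sides:
  c_0 = sigma^2 (1 + theta_1 psi_1) = 2 * (1 + (-0.276)(-0.947)) = 2 * 1.261372 = 2.522744
  c_1 = sigma^2 theta_1 = 2 * (-0.276) = -0.552
  c_2 = 0
Equations for k = 0 and k = 1 (AR order 1):
  gamma(0) = phi_1 gamma(1) + c_0
  gamma(1) = phi_1 gamma(0) + c_1
Substituting the second into the first: gamma(0) (1 - phi_1^2) = c_0 + phi_1 c_1, so
  gamma(0) = (c_0 + phi_1 c_1) / (1 - phi_1^2) = (2.522744 + (-0.671)(-0.552)) / (1 - (-0.671)^2) = 2.893136 / 0.549759 = 5.262553.
Therefore gamma(0) = 5.2626 (to 4 decimal places).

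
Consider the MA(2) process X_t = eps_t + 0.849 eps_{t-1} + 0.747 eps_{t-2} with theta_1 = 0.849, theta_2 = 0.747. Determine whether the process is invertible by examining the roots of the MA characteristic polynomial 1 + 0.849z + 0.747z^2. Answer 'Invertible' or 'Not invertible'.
\text{Invertible}

The MA(q) characteristic polynomial is P(z) = 1 + 0.849z + 0.747z^2.
Invertibility requires all roots to lie outside the unit circle, i.e. |z| > 1 for every root.
Set 1 + (0.849) z + (0.747) z^2 = 0, i.e. a z^2 + b z + c = 0 with a = 0.747, b = 0.849, c = 1.
Discriminant D = b^2 - 4ac = (0.849)^2 - 4*(0.747)*1 = 0.720801 - (2.988) = -2.267199.
D < 0, so the roots are the complex-conjugate pair z = (-b +/- i sqrt(-D)) / (2a) = -0.5683 +/- 1.0078i.
For a conjugate pair |z|^2 = z * conj(z) = (product of roots) = c/a = 1/(0.747) = 1.338688, so |z| = sqrt(1.338688) = 1.157 for both roots.
Moduli of all roots: 1.1570, 1.1570.
All moduli strictly greater than 1? Yes.
Verdict: Invertible.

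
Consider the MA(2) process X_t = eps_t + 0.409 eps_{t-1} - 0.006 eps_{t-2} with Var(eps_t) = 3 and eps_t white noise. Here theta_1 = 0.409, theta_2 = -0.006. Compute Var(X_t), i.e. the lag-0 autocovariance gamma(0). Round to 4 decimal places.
\gamma(0) = 3.5020

For an MA(q) process X_t = eps_t + sum_i theta_i eps_{t-i} with
Var(eps_t) = sigma^2, the variance is
  gamma(0) = sigma^2 * (1 + sum_i theta_i^2).
  sum_i theta_i^2 = (0.409)^2 + (-0.006)^2 = 0.167281 + 0.000036 = 0.167317.
  gamma(0) = 3 * (1 + 0.167317) = 3 * 1.167317 = 3.501951, which rounds to 3.5020.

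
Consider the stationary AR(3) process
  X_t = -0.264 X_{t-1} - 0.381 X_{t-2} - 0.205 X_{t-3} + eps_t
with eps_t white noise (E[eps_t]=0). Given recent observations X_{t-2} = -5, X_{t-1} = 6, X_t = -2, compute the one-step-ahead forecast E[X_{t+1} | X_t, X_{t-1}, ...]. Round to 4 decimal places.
E[X_{t+1} \mid \mathcal F_t] = -0.7330

For an AR(p) model X_t = c + sum_i phi_i X_{t-i} + eps_t, the
one-step-ahead conditional mean is
  E[X_{t+1} | X_t, ...] = c + sum_i phi_i X_{t+1-i}.
Substitute known values:
  E[X_{t+1} | ...] = (-0.264) * (-2) + (-0.381) * (6) + (-0.205) * (-5)
                   = -0.7330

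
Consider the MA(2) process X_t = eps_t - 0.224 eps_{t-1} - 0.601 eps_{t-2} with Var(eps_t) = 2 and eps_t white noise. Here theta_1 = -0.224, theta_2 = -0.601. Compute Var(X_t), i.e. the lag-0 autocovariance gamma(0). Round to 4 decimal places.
\gamma(0) = 2.8228

For an MA(q) process X_t = eps_t + sum_i theta_i eps_{t-i} with
Var(eps_t) = sigma^2, the variance is
  gamma(0) = sigma^2 * (1 + sum_i theta_i^2).
  sum_i theta_i^2 = (-0.224)^2 + (-0.601)^2 = 0.050176 + 0.361201 = 0.411377.
  gamma(0) = 2 * (1 + 0.411377) = 2 * 1.411377 = 2.822754, which rounds to 2.8228.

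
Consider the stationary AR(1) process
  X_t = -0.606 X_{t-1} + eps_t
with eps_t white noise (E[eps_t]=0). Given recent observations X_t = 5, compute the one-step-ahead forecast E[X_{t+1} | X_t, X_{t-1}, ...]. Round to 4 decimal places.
E[X_{t+1} \mid \mathcal F_t] = -3.0300

For an AR(p) model X_t = c + sum_i phi_i X_{t-i} + eps_t, the
one-step-ahead conditional mean is
  E[X_{t+1} | X_t, ...] = c + sum_i phi_i X_{t+1-i}.
Substitute known values:
  E[X_{t+1} | ...] = (-0.606) * (5)
                   = -3.0300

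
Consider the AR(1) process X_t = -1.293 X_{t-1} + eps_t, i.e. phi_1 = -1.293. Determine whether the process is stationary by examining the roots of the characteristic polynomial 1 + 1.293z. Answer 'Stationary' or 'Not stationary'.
\text{Not stationary}

The AR(p) characteristic polynomial is P(z) = 1 + 1.293z.
Stationarity requires all roots to lie outside the unit circle, i.e. |z| > 1 for every root.
This is linear in z: 1 + (1.293) z = 0  =>  z = -1/(1.293) = -0.773395,  |z| = 0.773395.
Moduli of all roots: 0.7734.
All moduli strictly greater than 1? No.
Verdict: Not stationary.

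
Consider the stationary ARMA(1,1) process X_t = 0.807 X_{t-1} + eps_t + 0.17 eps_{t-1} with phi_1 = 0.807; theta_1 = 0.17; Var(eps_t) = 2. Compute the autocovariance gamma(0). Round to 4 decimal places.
\gamma(0) = 7.4740

Multiply the model equation by X_{t-k} and take expectations. With theta_0 = psi_0 = 1 and psi_j the MA(infinity) weights, this gives
  gamma(k) - sum_i phi_i gamma(k-i) = c_k,
  c_k = sigma^2 * sum_{j=k..q} theta_j psi_{j-k}   (c_k = 0 for k > q),
using gamma(-m) = gamma(m).
psi-weights needed (psi_j = theta_j + sum_i phi_i psi_{j-i}):
  psi_1 = theta_1 + phi_1 = 0.17 + (0.807) = 0.977
Right-hand sides:
  c_0 = sigma^2 (1 + theta_1 psi_1) = 2 * (1 + (0.17)(0.977)) = 2 * 1.16609 = 2.33218
  c_1 = sigma^2 theta_1 = 2 * (0.17) = 0.34
  c_2 = 0
Equations for k = 0 and k = 1 (AR order 1):
  gamma(0) = phi_1 gamma(1) + c_0
  gamma(1) = phi_1 gamma(0) + c_1
Substituting the second into the first: gamma(0) (1 - phi_1^2) = c_0 + phi_1 c_1, so
  gamma(0) = (c_0 + phi_1 c_1) / (1 - phi_1^2) = (2.33218 + (0.807)(0.34)) / (1 - (0.807)^2) = 2.60656 / 0.348751 = 7.473986.
Therefore gamma(0) = 7.4740 (to 4 decimal places).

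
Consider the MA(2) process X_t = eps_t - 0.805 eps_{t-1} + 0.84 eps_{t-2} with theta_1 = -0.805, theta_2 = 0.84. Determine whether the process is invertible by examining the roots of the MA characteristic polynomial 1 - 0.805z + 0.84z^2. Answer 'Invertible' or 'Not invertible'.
\text{Invertible}

The MA(q) characteristic polynomial is P(z) = 1 - 0.805z + 0.84z^2.
Invertibility requires all roots to lie outside the unit circle, i.e. |z| > 1 for every root.
Set 1 + (-0.805) z + (0.84) z^2 = 0, i.e. a z^2 + b z + c = 0 with a = 0.84, b = -0.805, c = 1.
Discriminant D = b^2 - 4ac = (-0.805)^2 - 4*(0.84)*1 = 0.648025 - (3.36) = -2.711975.
D < 0, so the roots are the complex-conjugate pair z = (-b +/- i sqrt(-D)) / (2a) = 0.4792 +/- 0.9802i.
For a conjugate pair |z|^2 = z * conj(z) = (product of roots) = c/a = 1/(0.84) = 1.190476, so |z| = sqrt(1.190476) = 1.0911 for both roots.
Moduli of all roots: 1.0911, 1.0911.
All moduli strictly greater than 1? Yes.
Verdict: Invertible.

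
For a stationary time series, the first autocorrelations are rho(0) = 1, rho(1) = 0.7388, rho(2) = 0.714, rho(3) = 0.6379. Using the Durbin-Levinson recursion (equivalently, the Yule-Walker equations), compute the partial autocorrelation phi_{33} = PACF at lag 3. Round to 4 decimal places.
\phi_{33} = 0.0821

The PACF at lag k is phi_{kk}, the last component of the solution
to the Yule-Walker system G_k phi = r_k where
  (G_k)_{ij} = rho(|i - j|), (r_k)_i = rho(i), i,j = 1..k.
Equivalently, Durbin-Levinson gives phi_{kk} iteratively:
  phi_{11} = rho(1)
  phi_{kk} = [rho(k) - sum_{j=1..k-1} phi_{k-1,j} rho(k-j)]
            / [1 - sum_{j=1..k-1} phi_{k-1,j} rho(j)],
  phi_{k,j} = phi_{k-1,j} - phi_{kk} phi_{k-1,k-j},  j = 1..k-1.
Step k = 1:
  phi_11 = rho(1) = 0.7388.
Step k = 2:
  phi_22 = [rho(2) - phi_11 rho(1)] / [1 - phi_11 rho(1)] = [0.714 - (0.7388)(0.7388)] / [1 - (0.7388)(0.7388)]
         = 0.16817456 / 0.45417456 = 0.370286.
  Update: phi_21 = phi_11 - phi_22 phi_11 = 0.7388 - (0.370286)(0.7388) = 0.465233.
Step k = 3:
  phi_33 = [rho(3) - phi_21 rho(2) - phi_22 rho(1)] / [1 - phi_21 rho(1) - phi_22 rho(2)]
    numerator   = 0.6379 - (0.465233)(0.714) - (0.370286)(0.7388) = 0.03215652
    denominator = 1 - (0.465233)(0.7388) - (0.370286)(0.714) = 0.39190185
  phi_33 = 0.03215652 / 0.39190185 = 0.0821.
Therefore phi_{33} = 0.0821.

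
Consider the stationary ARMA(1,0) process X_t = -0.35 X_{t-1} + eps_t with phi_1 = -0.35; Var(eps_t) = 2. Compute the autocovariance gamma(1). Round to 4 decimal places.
\gamma(1) = -0.7977

Multiply the model equation by X_{t-k} and take expectations. With theta_0 = psi_0 = 1 and psi_j the MA(infinity) weights, this gives
  gamma(k) - sum_i phi_i gamma(k-i) = c_k,
  c_k = sigma^2 * sum_{j=k..q} theta_j psi_{j-k}   (c_k = 0 for k > q),
using gamma(-m) = gamma(m).
Pure AR (q = 0): c_0 = sigma^2 = 2, c_k = 0 for k >= 1.
Equations for k = 0 and k = 1 (AR order 1):
  gamma(0) = phi_1 gamma(1) + c_0
  gamma(1) = phi_1 gamma(0) + c_1
Substituting the second into the first: gamma(0) (1 - phi_1^2) = c_0 + phi_1 c_1, so
  gamma(0) = c_0 / (1 - phi_1^2) = 2 / (1 - (-0.35)^2) = 2 / 0.8775 = 2.279202.
  gamma(1) = phi_1 gamma(0) = (-0.35)(2.279202) = -0.797721.
Therefore gamma(1) = -0.7977 (to 4 decimal places).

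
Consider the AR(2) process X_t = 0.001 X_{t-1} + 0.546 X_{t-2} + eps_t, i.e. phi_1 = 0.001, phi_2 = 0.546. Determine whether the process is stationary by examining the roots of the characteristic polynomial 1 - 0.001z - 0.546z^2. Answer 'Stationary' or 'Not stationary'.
\text{Stationary}

The AR(p) characteristic polynomial is P(z) = 1 - 0.001z - 0.546z^2.
Stationarity requires all roots to lie outside the unit circle, i.e. |z| > 1 for every root.
Set 1 + (-0.001) z + (-0.546) z^2 = 0, i.e. a z^2 + b z + c = 0 with a = -0.546, b = -0.001, c = 1.
Discriminant D = b^2 - 4ac = (-0.001)^2 - 4*(-0.546)*1 = 0.000001 - (-2.184) = 2.184001.
D >= 0, so the roots are real: z = (-b +/- sqrt(D)) / (2a) = (0.001 +/- 1.477837) / (-1.092).
  z_1 = (0.001 + 1.477837) / (-1.092) = -1.3542,   |z_1| = 1.3542.
  z_2 = (0.001 - 1.477837) / (-1.092) = 1.3524,   |z_2| = 1.3524.
Moduli of all roots: 1.3542, 1.3524.
All moduli strictly greater than 1? Yes.
Verdict: Stationary.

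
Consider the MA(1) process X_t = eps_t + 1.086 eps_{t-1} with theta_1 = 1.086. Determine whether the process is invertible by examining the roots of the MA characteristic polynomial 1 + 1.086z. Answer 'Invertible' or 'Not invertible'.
\text{Not invertible}

The MA(q) characteristic polynomial is P(z) = 1 + 1.086z.
Invertibility requires all roots to lie outside the unit circle, i.e. |z| > 1 for every root.
This is linear in z: 1 + (1.086) z = 0  =>  z = -1/(1.086) = -0.92081,  |z| = 0.92081.
Moduli of all roots: 0.9208.
All moduli strictly greater than 1? No.
Verdict: Not invertible.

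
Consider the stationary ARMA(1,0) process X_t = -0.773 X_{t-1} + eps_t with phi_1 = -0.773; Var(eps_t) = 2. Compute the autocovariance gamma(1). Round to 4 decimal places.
\gamma(1) = -3.8413

Multiply the model equation by X_{t-k} and take expectations. With theta_0 = psi_0 = 1 and psi_j the MA(infinity) weights, this gives
  gamma(k) - sum_i phi_i gamma(k-i) = c_k,
  c_k = sigma^2 * sum_{j=k..q} theta_j psi_{j-k}   (c_k = 0 for k > q),
using gamma(-m) = gamma(m).
Pure AR (q = 0): c_0 = sigma^2 = 2, c_k = 0 for k >= 1.
Equations for k = 0 and k = 1 (AR order 1):
  gamma(0) = phi_1 gamma(1) + c_0
  gamma(1) = phi_1 gamma(0) + c_1
Substituting the second into the first: gamma(0) (1 - phi_1^2) = c_0 + phi_1 c_1, so
  gamma(0) = c_0 / (1 - phi_1^2) = 2 / (1 - (-0.773)^2) = 2 / 0.402471 = 4.969302.
  gamma(1) = phi_1 gamma(0) = (-0.773)(4.969302) = -3.841271.
Therefore gamma(1) = -3.8413 (to 4 decimal places).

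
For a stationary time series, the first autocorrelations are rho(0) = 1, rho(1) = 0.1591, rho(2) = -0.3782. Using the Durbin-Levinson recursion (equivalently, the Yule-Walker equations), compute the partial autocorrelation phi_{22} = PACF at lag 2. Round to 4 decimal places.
\phi_{22} = -0.4140

The PACF at lag k is phi_{kk}, the last component of the solution
to the Yule-Walker system G_k phi = r_k where
  (G_k)_{ij} = rho(|i - j|), (r_k)_i = rho(i), i,j = 1..k.
Equivalently, Durbin-Levinson gives phi_{kk} iteratively:
  phi_{11} = rho(1)
  phi_{kk} = [rho(k) - sum_{j=1..k-1} phi_{k-1,j} rho(k-j)]
            / [1 - sum_{j=1..k-1} phi_{k-1,j} rho(j)],
  phi_{k,j} = phi_{k-1,j} - phi_{kk} phi_{k-1,k-j},  j = 1..k-1.
Step k = 1:
  phi_11 = rho(1) = 0.1591.
Step k = 2:
  phi_22 = [rho(2) - phi_11 rho(1)] / [1 - phi_11 rho(1)] = [-0.3782 - (0.1591)(0.1591)] / [1 - (0.1591)(0.1591)]
         = -0.40351281 / 0.97468719 = -0.414.
Therefore phi_{22} = -0.4140.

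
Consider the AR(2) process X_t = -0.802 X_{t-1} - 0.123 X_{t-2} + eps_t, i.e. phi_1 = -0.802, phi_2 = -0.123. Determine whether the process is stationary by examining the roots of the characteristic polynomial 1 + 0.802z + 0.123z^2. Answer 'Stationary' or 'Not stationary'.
\text{Stationary}

The AR(p) characteristic polynomial is P(z) = 1 + 0.802z + 0.123z^2.
Stationarity requires all roots to lie outside the unit circle, i.e. |z| > 1 for every root.
Set 1 + (0.802) z + (0.123) z^2 = 0, i.e. a z^2 + b z + c = 0 with a = 0.123, b = 0.802, c = 1.
Discriminant D = b^2 - 4ac = (0.802)^2 - 4*(0.123)*1 = 0.643204 - (0.492) = 0.151204.
D >= 0, so the roots are real: z = (-b +/- sqrt(D)) / (2a) = (-0.802 +/- 0.38885) / (0.246).
  z_1 = (-0.802 + 0.38885) / (0.246) = -1.6795,   |z_1| = 1.6795.
  z_2 = (-0.802 - 0.38885) / (0.246) = -4.8409,   |z_2| = 4.8409.
Moduli of all roots: 1.6795, 4.8409.
All moduli strictly greater than 1? Yes.
Verdict: Stationary.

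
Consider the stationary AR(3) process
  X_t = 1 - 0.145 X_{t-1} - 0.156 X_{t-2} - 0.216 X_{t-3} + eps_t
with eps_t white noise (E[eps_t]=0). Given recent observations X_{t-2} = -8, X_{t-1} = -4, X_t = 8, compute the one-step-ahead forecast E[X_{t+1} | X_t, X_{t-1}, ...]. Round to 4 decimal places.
E[X_{t+1} \mid \mathcal F_t] = 2.1920

For an AR(p) model X_t = c + sum_i phi_i X_{t-i} + eps_t, the
one-step-ahead conditional mean is
  E[X_{t+1} | X_t, ...] = c + sum_i phi_i X_{t+1-i}.
Substitute known values:
  E[X_{t+1} | ...] = 1 + (-0.145) * (8) + (-0.156) * (-4) + (-0.216) * (-8)
                   = 2.1920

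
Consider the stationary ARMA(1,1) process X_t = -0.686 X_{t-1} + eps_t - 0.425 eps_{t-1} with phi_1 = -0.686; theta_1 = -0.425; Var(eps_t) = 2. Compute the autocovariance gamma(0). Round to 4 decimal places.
\gamma(0) = 6.6631

Multiply the model equation by X_{t-k} and take expectations. With theta_0 = psi_0 = 1 and psi_j the MA(infinity) weights, this gives
  gamma(k) - sum_i phi_i gamma(k-i) = c_k,
  c_k = sigma^2 * sum_{j=k..q} theta_j psi_{j-k}   (c_k = 0 for k > q),
using gamma(-m) = gamma(m).
psi-weights needed (psi_j = theta_j + sum_i phi_i psi_{j-i}):
  psi_1 = theta_1 + phi_1 = -0.425 + (-0.686) = -1.111
Right-hand sides:
  c_0 = sigma^2 (1 + theta_1 psi_1) = 2 * (1 + (-0.425)(-1.111)) = 2 * 1.472175 = 2.94435
  c_1 = sigma^2 theta_1 = 2 * (-0.425) = -0.85
  c_2 = 0
Equations for k = 0 and k = 1 (AR order 1):
  gamma(0) = phi_1 gamma(1) + c_0
  gamma(1) = phi_1 gamma(0) + c_1
Substituting the second into the first: gamma(0) (1 - phi_1^2) = c_0 + phi_1 c_1, so
  gamma(0) = (c_0 + phi_1 c_1) / (1 - phi_1^2) = (2.94435 + (-0.686)(-0.85)) / (1 - (-0.686)^2) = 3.52745 / 0.529404 = 6.663059.
Therefore gamma(0) = 6.6631 (to 4 decimal places).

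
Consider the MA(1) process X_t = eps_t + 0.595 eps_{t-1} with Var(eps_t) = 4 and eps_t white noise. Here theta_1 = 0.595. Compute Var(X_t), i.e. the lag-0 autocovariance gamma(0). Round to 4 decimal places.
\gamma(0) = 5.4161

For an MA(q) process X_t = eps_t + sum_i theta_i eps_{t-i} with
Var(eps_t) = sigma^2, the variance is
  gamma(0) = sigma^2 * (1 + sum_i theta_i^2).
  sum_i theta_i^2 = (0.595)^2 = 0.354025.
  gamma(0) = 4 * (1 + 0.354025) = 4 * 1.354025 = 5.4161.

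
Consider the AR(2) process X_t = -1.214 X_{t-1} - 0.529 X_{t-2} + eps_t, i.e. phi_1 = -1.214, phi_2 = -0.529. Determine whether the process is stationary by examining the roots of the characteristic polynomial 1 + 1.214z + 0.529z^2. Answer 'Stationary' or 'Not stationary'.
\text{Stationary}

The AR(p) characteristic polynomial is P(z) = 1 + 1.214z + 0.529z^2.
Stationarity requires all roots to lie outside the unit circle, i.e. |z| > 1 for every root.
Set 1 + (1.214) z + (0.529) z^2 = 0, i.e. a z^2 + b z + c = 0 with a = 0.529, b = 1.214, c = 1.
Discriminant D = b^2 - 4ac = (1.214)^2 - 4*(0.529)*1 = 1.473796 - (2.116) = -0.642204.
D < 0, so the roots are the complex-conjugate pair z = (-b +/- i sqrt(-D)) / (2a) = -1.1474 +/- 0.7574i.
For a conjugate pair |z|^2 = z * conj(z) = (product of roots) = c/a = 1/(0.529) = 1.890359, so |z| = sqrt(1.890359) = 1.3749 for both roots.
Moduli of all roots: 1.3749, 1.3749.
All moduli strictly greater than 1? Yes.
Verdict: Stationary.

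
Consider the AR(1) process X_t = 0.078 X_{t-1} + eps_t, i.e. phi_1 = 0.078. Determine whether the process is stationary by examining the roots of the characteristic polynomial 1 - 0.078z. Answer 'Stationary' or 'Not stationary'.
\text{Stationary}

The AR(p) characteristic polynomial is P(z) = 1 - 0.078z.
Stationarity requires all roots to lie outside the unit circle, i.e. |z| > 1 for every root.
This is linear in z: 1 + (-0.078) z = 0  =>  z = -1/(-0.078) = 12.820513,  |z| = 12.820513.
Moduli of all roots: 12.8205.
All moduli strictly greater than 1? Yes.
Verdict: Stationary.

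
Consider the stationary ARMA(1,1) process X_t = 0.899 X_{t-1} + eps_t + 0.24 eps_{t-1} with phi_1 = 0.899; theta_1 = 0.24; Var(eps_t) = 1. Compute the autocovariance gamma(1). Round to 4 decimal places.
\gamma(1) = 7.2198

Multiply the model equation by X_{t-k} and take expectations. With theta_0 = psi_0 = 1 and psi_j the MA(infinity) weights, this gives
  gamma(k) - sum_i phi_i gamma(k-i) = c_k,
  c_k = sigma^2 * sum_{j=k..q} theta_j psi_{j-k}   (c_k = 0 for k > q),
using gamma(-m) = gamma(m).
psi-weights needed (psi_j = theta_j + sum_i phi_i psi_{j-i}):
  psi_1 = theta_1 + phi_1 = 0.24 + (0.899) = 1.139
Right-hand sides:
  c_0 = sigma^2 (1 + theta_1 psi_1) = 1 * (1 + (0.24)(1.139)) = 1 * 1.27336 = 1.27336
  c_1 = sigma^2 theta_1 = 1 * (0.24) = 0.24
  c_2 = 0
Equations for k = 0 and k = 1 (AR order 1):
  gamma(0) = phi_1 gamma(1) + c_0
  gamma(1) = phi_1 gamma(0) + c_1
Substituting the second into the first: gamma(0) (1 - phi_1^2) = c_0 + phi_1 c_1, so
  gamma(0) = (c_0 + phi_1 c_1) / (1 - phi_1^2) = (1.27336 + (0.899)(0.24)) / (1 - (0.899)^2) = 1.48912 / 0.191799 = 7.763961.
  gamma(1) = phi_1 gamma(0) + c_1 = (0.899)(7.763961) + (0.24) = 7.219801.
Therefore gamma(1) = 7.2198 (to 4 decimal places).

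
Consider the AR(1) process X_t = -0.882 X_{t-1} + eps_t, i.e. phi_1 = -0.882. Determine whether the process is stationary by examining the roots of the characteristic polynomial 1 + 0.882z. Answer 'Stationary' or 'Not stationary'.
\text{Stationary}

The AR(p) characteristic polynomial is P(z) = 1 + 0.882z.
Stationarity requires all roots to lie outside the unit circle, i.e. |z| > 1 for every root.
This is linear in z: 1 + (0.882) z = 0  =>  z = -1/(0.882) = -1.133787,  |z| = 1.133787.
Moduli of all roots: 1.1338.
All moduli strictly greater than 1? Yes.
Verdict: Stationary.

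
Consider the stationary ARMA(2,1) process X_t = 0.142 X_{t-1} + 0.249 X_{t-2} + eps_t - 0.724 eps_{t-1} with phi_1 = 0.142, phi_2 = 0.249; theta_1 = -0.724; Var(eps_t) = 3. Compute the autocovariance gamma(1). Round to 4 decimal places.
\gamma(1) = -2.1080

Multiply the model equation by X_{t-k} and take expectations. With theta_0 = psi_0 = 1 and psi_j the MA(infinity) weights, this gives
  gamma(k) - sum_i phi_i gamma(k-i) = c_k,
  c_k = sigma^2 * sum_{j=k..q} theta_j psi_{j-k}   (c_k = 0 for k > q),
using gamma(-m) = gamma(m).
psi-weights needed (psi_j = theta_j + sum_i phi_i psi_{j-i}):
  psi_1 = theta_1 + phi_1 = -0.724 + (0.142) = -0.582
Right-hand sides:
  c_0 = sigma^2 (1 + theta_1 psi_1) = 3 * (1 + (-0.724)(-0.582)) = 3 * 1.421368 = 4.264104
  c_1 = sigma^2 theta_1 = 3 * (-0.724) = -2.172
  c_2 = 0
Equations for k = 0, 1, 2 (AR order 2, c_2 = 0):
  (E0) gamma(0) = phi_1 gamma(1) + phi_2 gamma(2) + c_0
  (E1) gamma(1) = phi_1 gamma(0) + phi_2 gamma(1) + c_1
  (E2) gamma(2) = phi_1 gamma(1) + phi_2 gamma(0)
From (E1): gamma(1) = A gamma(0) + B with
  A = phi_1 / (1 - phi_2) = 0.142 / 0.751 = 0.189081,   B = c_1 / (1 - phi_2) = -2.172 / 0.751 = -2.892144.
Insert (E2) into (E0): gamma(0) (1 - phi_2^2) = phi_1 (1 + phi_2) gamma(1) + c_0.
  phi_1 (1 + phi_2) = (0.142)(1.249) = 0.177358,   1 - phi_2^2 = 0.937999.
Replace gamma(1) by A gamma(0) + B and collect gamma(0):
  gamma(0) [0.937999 - (0.177358)(0.189081)] = (0.177358)(-2.892144) + 4.264104
  gamma(0) * 0.904464 = 3.751159
  gamma(0) = 3.751159 / 0.904464 = 4.147384.
  gamma(1) = A gamma(0) + B = (0.189081)(4.147384) + (-2.892144) = -2.107951.
Therefore gamma(1) = -2.1080 (to 4 decimal places).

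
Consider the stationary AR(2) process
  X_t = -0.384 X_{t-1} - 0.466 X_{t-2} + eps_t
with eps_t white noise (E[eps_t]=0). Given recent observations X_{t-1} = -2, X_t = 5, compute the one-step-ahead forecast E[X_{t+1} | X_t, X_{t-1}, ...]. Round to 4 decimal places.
E[X_{t+1} \mid \mathcal F_t] = -0.9880

For an AR(p) model X_t = c + sum_i phi_i X_{t-i} + eps_t, the
one-step-ahead conditional mean is
  E[X_{t+1} | X_t, ...] = c + sum_i phi_i X_{t+1-i}.
Substitute known values:
  E[X_{t+1} | ...] = (-0.384) * (5) + (-0.466) * (-2)
                   = -0.9880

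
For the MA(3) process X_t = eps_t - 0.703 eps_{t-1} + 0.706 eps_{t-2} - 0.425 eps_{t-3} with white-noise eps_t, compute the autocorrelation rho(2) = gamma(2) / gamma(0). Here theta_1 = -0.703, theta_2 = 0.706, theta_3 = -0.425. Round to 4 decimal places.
\rho(2) = 0.4623

For an MA(q) process with theta_0 = 1, the autocovariance is
  gamma(k) = sigma^2 * sum_{i=0..q-k} theta_i * theta_{i+k},
and rho(k) = gamma(k) / gamma(0). Sigma^2 cancels.
  numerator   = (1)*(0.706) + (-0.703)*(-0.425) = 1.004775.
  denominator = (1)^2 + (-0.703)^2 + (0.706)^2 + (-0.425)^2 = 2.17327.
  rho(2) = 1.004775 / 2.17327 = 0.4623.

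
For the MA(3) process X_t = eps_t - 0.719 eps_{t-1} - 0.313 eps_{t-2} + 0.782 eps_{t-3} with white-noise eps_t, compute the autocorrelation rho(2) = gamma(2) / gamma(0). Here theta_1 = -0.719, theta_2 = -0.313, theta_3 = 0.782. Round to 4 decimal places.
\rho(2) = -0.3931

For an MA(q) process with theta_0 = 1, the autocovariance is
  gamma(k) = sigma^2 * sum_{i=0..q-k} theta_i * theta_{i+k},
and rho(k) = gamma(k) / gamma(0). Sigma^2 cancels.
  numerator   = (1)*(-0.313) + (-0.719)*(0.782) = -0.875258.
  denominator = (1)^2 + (-0.719)^2 + (-0.313)^2 + (0.782)^2 = 2.226454.
  rho(2) = -0.875258 / 2.226454 = -0.3931.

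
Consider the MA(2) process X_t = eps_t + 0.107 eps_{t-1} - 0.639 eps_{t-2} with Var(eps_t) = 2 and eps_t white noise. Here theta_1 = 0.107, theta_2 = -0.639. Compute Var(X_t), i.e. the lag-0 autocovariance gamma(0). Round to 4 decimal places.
\gamma(0) = 2.8395

For an MA(q) process X_t = eps_t + sum_i theta_i eps_{t-i} with
Var(eps_t) = sigma^2, the variance is
  gamma(0) = sigma^2 * (1 + sum_i theta_i^2).
  sum_i theta_i^2 = (0.107)^2 + (-0.639)^2 = 0.011449 + 0.408321 = 0.41977.
  gamma(0) = 2 * (1 + 0.41977) = 2 * 1.41977 = 2.83954, which rounds to 2.8395.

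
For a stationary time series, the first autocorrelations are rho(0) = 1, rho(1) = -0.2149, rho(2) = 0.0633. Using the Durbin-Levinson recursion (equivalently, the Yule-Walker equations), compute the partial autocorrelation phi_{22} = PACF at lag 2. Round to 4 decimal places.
\phi_{22} = 0.0179

The PACF at lag k is phi_{kk}, the last component of the solution
to the Yule-Walker system G_k phi = r_k where
  (G_k)_{ij} = rho(|i - j|), (r_k)_i = rho(i), i,j = 1..k.
Equivalently, Durbin-Levinson gives phi_{kk} iteratively:
  phi_{11} = rho(1)
  phi_{kk} = [rho(k) - sum_{j=1..k-1} phi_{k-1,j} rho(k-j)]
            / [1 - sum_{j=1..k-1} phi_{k-1,j} rho(j)],
  phi_{k,j} = phi_{k-1,j} - phi_{kk} phi_{k-1,k-j},  j = 1..k-1.
Step k = 1:
  phi_11 = rho(1) = -0.2149.
Step k = 2:
  phi_22 = [rho(2) - phi_11 rho(1)] / [1 - phi_11 rho(1)] = [0.0633 - (-0.2149)(-0.2149)] / [1 - (-0.2149)(-0.2149)]
         = 0.01711799 / 0.95381799 = 0.0179.
Therefore phi_{22} = 0.0179.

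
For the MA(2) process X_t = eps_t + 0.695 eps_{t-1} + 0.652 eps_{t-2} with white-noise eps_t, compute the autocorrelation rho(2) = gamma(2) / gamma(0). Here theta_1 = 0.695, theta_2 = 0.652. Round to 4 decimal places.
\rho(2) = 0.3417

For an MA(q) process with theta_0 = 1, the autocovariance is
  gamma(k) = sigma^2 * sum_{i=0..q-k} theta_i * theta_{i+k},
and rho(k) = gamma(k) / gamma(0). Sigma^2 cancels.
  numerator   = (1)*(0.652) = 0.652.
  denominator = (1)^2 + (0.695)^2 + (0.652)^2 = 1.908129.
  rho(2) = 0.652 / 1.908129 = 0.3417.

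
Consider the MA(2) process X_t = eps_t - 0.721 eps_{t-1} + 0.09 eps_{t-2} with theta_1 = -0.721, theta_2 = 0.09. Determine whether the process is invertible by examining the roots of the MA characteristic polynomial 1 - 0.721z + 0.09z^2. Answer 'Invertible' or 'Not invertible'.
\text{Invertible}

The MA(q) characteristic polynomial is P(z) = 1 - 0.721z + 0.09z^2.
Invertibility requires all roots to lie outside the unit circle, i.e. |z| > 1 for every root.
Set 1 + (-0.721) z + (0.09) z^2 = 0, i.e. a z^2 + b z + c = 0 with a = 0.09, b = -0.721, c = 1.
Discriminant D = b^2 - 4ac = (-0.721)^2 - 4*(0.09)*1 = 0.519841 - (0.36) = 0.159841.
D >= 0, so the roots are real: z = (-b +/- sqrt(D)) / (2a) = (0.721 +/- 0.399801) / (0.18).
  z_1 = (0.721 + 0.399801) / (0.18) = 6.2267,   |z_1| = 6.2267.
  z_2 = (0.721 - 0.399801) / (0.18) = 1.7844,   |z_2| = 1.7844.
Moduli of all roots: 6.2267, 1.7844.
All moduli strictly greater than 1? Yes.
Verdict: Invertible.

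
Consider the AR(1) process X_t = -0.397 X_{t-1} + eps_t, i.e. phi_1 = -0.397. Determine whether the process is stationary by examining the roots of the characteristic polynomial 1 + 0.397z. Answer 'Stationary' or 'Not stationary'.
\text{Stationary}

The AR(p) characteristic polynomial is P(z) = 1 + 0.397z.
Stationarity requires all roots to lie outside the unit circle, i.e. |z| > 1 for every root.
This is linear in z: 1 + (0.397) z = 0  =>  z = -1/(0.397) = -2.518892,  |z| = 2.518892.
Moduli of all roots: 2.5189.
All moduli strictly greater than 1? Yes.
Verdict: Stationary.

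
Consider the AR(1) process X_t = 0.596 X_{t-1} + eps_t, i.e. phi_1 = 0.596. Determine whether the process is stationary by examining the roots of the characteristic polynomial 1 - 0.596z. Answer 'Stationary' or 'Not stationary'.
\text{Stationary}

The AR(p) characteristic polynomial is P(z) = 1 - 0.596z.
Stationarity requires all roots to lie outside the unit circle, i.e. |z| > 1 for every root.
This is linear in z: 1 + (-0.596) z = 0  =>  z = -1/(-0.596) = 1.677852,  |z| = 1.677852.
Moduli of all roots: 1.6779.
All moduli strictly greater than 1? Yes.
Verdict: Stationary.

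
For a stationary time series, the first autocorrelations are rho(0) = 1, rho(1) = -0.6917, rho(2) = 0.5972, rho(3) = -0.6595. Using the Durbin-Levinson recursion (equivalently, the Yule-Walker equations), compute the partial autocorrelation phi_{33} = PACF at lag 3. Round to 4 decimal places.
\phi_{33} = -0.3700

The PACF at lag k is phi_{kk}, the last component of the solution
to the Yule-Walker system G_k phi = r_k where
  (G_k)_{ij} = rho(|i - j|), (r_k)_i = rho(i), i,j = 1..k.
Equivalently, Durbin-Levinson gives phi_{kk} iteratively:
  phi_{11} = rho(1)
  phi_{kk} = [rho(k) - sum_{j=1..k-1} phi_{k-1,j} rho(k-j)]
            / [1 - sum_{j=1..k-1} phi_{k-1,j} rho(j)],
  phi_{k,j} = phi_{k-1,j} - phi_{kk} phi_{k-1,k-j},  j = 1..k-1.
Step k = 1:
  phi_11 = rho(1) = -0.6917.
Step k = 2:
  phi_22 = [rho(2) - phi_11 rho(1)] / [1 - phi_11 rho(1)] = [0.5972 - (-0.6917)(-0.6917)] / [1 - (-0.6917)(-0.6917)]
         = 0.11875111 / 0.52155111 = 0.227688.
  Update: phi_21 = phi_11 - phi_22 phi_11 = -0.6917 - (0.227688)(-0.6917) = -0.534208.
Step k = 3:
  phi_33 = [rho(3) - phi_21 rho(2) - phi_22 rho(1)] / [1 - phi_21 rho(1) - phi_22 rho(2)]
    numerator   = -0.6595 - (-0.534208)(0.5972) - (0.227688)(-0.6917) = -0.18297897
    denominator = 1 - (-0.534208)(-0.6917) - (0.227688)(0.5972) = 0.49451287
  phi_33 = -0.18297897 / 0.49451287 = -0.37.
Therefore phi_{33} = -0.3700.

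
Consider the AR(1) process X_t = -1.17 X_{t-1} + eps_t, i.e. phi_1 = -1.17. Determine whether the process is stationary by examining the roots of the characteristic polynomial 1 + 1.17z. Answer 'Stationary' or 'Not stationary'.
\text{Not stationary}

The AR(p) characteristic polynomial is P(z) = 1 + 1.17z.
Stationarity requires all roots to lie outside the unit circle, i.e. |z| > 1 for every root.
This is linear in z: 1 + (1.17) z = 0  =>  z = -1/(1.17) = -0.854701,  |z| = 0.854701.
Moduli of all roots: 0.8547.
All moduli strictly greater than 1? No.
Verdict: Not stationary.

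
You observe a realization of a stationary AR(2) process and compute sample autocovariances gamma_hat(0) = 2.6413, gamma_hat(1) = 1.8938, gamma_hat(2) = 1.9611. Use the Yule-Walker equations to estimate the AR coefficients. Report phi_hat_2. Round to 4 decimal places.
\hat\phi_{2} = 0.4700

The Yule-Walker equations for an AR(p) process read, in matrix form,
  Gamma_p phi = r_p,   with   (Gamma_p)_{ij} = gamma(|i - j|),
                       (r_p)_i = gamma(i),   i,j = 1..p.
Substitute the sample gammas (Toeplitz matrix and right-hand side of size 2):
  Gamma_p = [[2.6413, 1.8938], [1.8938, 2.6413]]
  r_p     = [1.8938, 1.9611]
Written out:
  2.6413 phi_1 + 1.8938 phi_2 = 1.8938
  1.8938 phi_1 + 2.6413 phi_2 = 1.9611
Solve by Cramer's rule:
  det = gamma(0)^2 - gamma(1)^2 = (2.6413)^2 - (1.8938)^2 = 6.97646569 - 3.58647844 = 3.38998725
  phi_hat_1 = [gamma(1) gamma(0) - gamma(1) gamma(2)] / det = [(1.8938)(2.6413) - (1.8938)(1.9611)] / 3.38998725 = 1.28816276 / 3.38998725 = 0.38
  phi_hat_2 = [gamma(0) gamma(2) - gamma(1)^2] / det = [(2.6413)(1.9611) - (1.8938)^2] / 3.38998725 = 1.59337499 / 3.38998725 = 0.47
So phi_hat = [0.3800, 0.4700].
Therefore phi_hat_2 = 0.4700.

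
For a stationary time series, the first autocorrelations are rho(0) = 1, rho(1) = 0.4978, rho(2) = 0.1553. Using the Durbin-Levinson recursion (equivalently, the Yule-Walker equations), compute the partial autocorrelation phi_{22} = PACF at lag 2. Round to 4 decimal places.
\phi_{22} = -0.1230

The PACF at lag k is phi_{kk}, the last component of the solution
to the Yule-Walker system G_k phi = r_k where
  (G_k)_{ij} = rho(|i - j|), (r_k)_i = rho(i), i,j = 1..k.
Equivalently, Durbin-Levinson gives phi_{kk} iteratively:
  phi_{11} = rho(1)
  phi_{kk} = [rho(k) - sum_{j=1..k-1} phi_{k-1,j} rho(k-j)]
            / [1 - sum_{j=1..k-1} phi_{k-1,j} rho(j)],
  phi_{k,j} = phi_{k-1,j} - phi_{kk} phi_{k-1,k-j},  j = 1..k-1.
Step k = 1:
  phi_11 = rho(1) = 0.4978.
Step k = 2:
  phi_22 = [rho(2) - phi_11 rho(1)] / [1 - phi_11 rho(1)] = [0.1553 - (0.4978)(0.4978)] / [1 - (0.4978)(0.4978)]
         = -0.09250484 / 0.75219516 = -0.123.
Therefore phi_{22} = -0.1230.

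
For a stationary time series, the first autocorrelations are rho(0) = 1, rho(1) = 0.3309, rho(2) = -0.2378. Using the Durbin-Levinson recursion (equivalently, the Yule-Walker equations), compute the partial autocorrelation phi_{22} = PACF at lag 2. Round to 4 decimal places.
\phi_{22} = -0.3900

The PACF at lag k is phi_{kk}, the last component of the solution
to the Yule-Walker system G_k phi = r_k where
  (G_k)_{ij} = rho(|i - j|), (r_k)_i = rho(i), i,j = 1..k.
Equivalently, Durbin-Levinson gives phi_{kk} iteratively:
  phi_{11} = rho(1)
  phi_{kk} = [rho(k) - sum_{j=1..k-1} phi_{k-1,j} rho(k-j)]
            / [1 - sum_{j=1..k-1} phi_{k-1,j} rho(j)],
  phi_{k,j} = phi_{k-1,j} - phi_{kk} phi_{k-1,k-j},  j = 1..k-1.
Step k = 1:
  phi_11 = rho(1) = 0.3309.
Step k = 2:
  phi_22 = [rho(2) - phi_11 rho(1)] / [1 - phi_11 rho(1)] = [-0.2378 - (0.3309)(0.3309)] / [1 - (0.3309)(0.3309)]
         = -0.34729481 / 0.89050519 = -0.39.
Therefore phi_{22} = -0.3900.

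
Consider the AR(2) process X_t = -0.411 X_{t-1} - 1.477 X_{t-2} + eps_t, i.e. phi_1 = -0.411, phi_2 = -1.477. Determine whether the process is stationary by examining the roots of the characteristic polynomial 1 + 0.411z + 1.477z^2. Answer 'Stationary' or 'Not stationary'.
\text{Not stationary}

The AR(p) characteristic polynomial is P(z) = 1 + 0.411z + 1.477z^2.
Stationarity requires all roots to lie outside the unit circle, i.e. |z| > 1 for every root.
Set 1 + (0.411) z + (1.477) z^2 = 0, i.e. a z^2 + b z + c = 0 with a = 1.477, b = 0.411, c = 1.
Discriminant D = b^2 - 4ac = (0.411)^2 - 4*(1.477)*1 = 0.168921 - (5.908) = -5.739079.
D < 0, so the roots are the complex-conjugate pair z = (-b +/- i sqrt(-D)) / (2a) = -0.1391 +/- 0.811i.
For a conjugate pair |z|^2 = z * conj(z) = (product of roots) = c/a = 1/(1.477) = 0.677048, so |z| = sqrt(0.677048) = 0.8228 for both roots.
Moduli of all roots: 0.8228, 0.8228.
All moduli strictly greater than 1? No.
Verdict: Not stationary.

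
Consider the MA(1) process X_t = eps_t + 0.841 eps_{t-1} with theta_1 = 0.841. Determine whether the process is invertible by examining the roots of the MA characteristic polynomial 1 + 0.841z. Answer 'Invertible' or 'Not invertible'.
\text{Invertible}

The MA(q) characteristic polynomial is P(z) = 1 + 0.841z.
Invertibility requires all roots to lie outside the unit circle, i.e. |z| > 1 for every root.
This is linear in z: 1 + (0.841) z = 0  =>  z = -1/(0.841) = -1.189061,  |z| = 1.189061.
Moduli of all roots: 1.1891.
All moduli strictly greater than 1? Yes.
Verdict: Invertible.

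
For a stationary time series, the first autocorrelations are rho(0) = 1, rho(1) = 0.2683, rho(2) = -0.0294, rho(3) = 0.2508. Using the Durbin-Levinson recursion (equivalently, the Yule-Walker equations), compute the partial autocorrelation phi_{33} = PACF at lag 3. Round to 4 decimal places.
\phi_{33} = 0.3150

The PACF at lag k is phi_{kk}, the last component of the solution
to the Yule-Walker system G_k phi = r_k where
  (G_k)_{ij} = rho(|i - j|), (r_k)_i = rho(i), i,j = 1..k.
Equivalently, Durbin-Levinson gives phi_{kk} iteratively:
  phi_{11} = rho(1)
  phi_{kk} = [rho(k) - sum_{j=1..k-1} phi_{k-1,j} rho(k-j)]
            / [1 - sum_{j=1..k-1} phi_{k-1,j} rho(j)],
  phi_{k,j} = phi_{k-1,j} - phi_{kk} phi_{k-1,k-j},  j = 1..k-1.
Step k = 1:
  phi_11 = rho(1) = 0.2683.
Step k = 2:
  phi_22 = [rho(2) - phi_11 rho(1)] / [1 - phi_11 rho(1)] = [-0.0294 - (0.2683)(0.2683)] / [1 - (0.2683)(0.2683)]
         = -0.10138489 / 0.92801511 = -0.109249.
  Update: phi_21 = phi_11 - phi_22 phi_11 = 0.2683 - (-0.109249)(0.2683) = 0.297612.
Step k = 3:
  phi_33 = [rho(3) - phi_21 rho(2) - phi_22 rho(1)] / [1 - phi_21 rho(1) - phi_22 rho(2)]
    numerator   = 0.2508 - (0.297612)(-0.0294) - (-0.109249)(0.2683) = 0.28886133
    denominator = 1 - (0.297612)(0.2683) - (-0.109249)(-0.0294) = 0.91693889
  phi_33 = 0.28886133 / 0.91693889 = 0.315.
Therefore phi_{33} = 0.3150.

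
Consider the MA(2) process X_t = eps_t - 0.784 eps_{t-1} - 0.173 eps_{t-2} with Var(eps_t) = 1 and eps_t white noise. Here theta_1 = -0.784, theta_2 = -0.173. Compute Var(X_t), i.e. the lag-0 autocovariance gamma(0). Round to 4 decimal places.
\gamma(0) = 1.6446

For an MA(q) process X_t = eps_t + sum_i theta_i eps_{t-i} with
Var(eps_t) = sigma^2, the variance is
  gamma(0) = sigma^2 * (1 + sum_i theta_i^2).
  sum_i theta_i^2 = (-0.784)^2 + (-0.173)^2 = 0.614656 + 0.029929 = 0.644585.
  gamma(0) = 1 * (1 + 0.644585) = 1 * 1.644585 = 1.644585, which rounds to 1.6446.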